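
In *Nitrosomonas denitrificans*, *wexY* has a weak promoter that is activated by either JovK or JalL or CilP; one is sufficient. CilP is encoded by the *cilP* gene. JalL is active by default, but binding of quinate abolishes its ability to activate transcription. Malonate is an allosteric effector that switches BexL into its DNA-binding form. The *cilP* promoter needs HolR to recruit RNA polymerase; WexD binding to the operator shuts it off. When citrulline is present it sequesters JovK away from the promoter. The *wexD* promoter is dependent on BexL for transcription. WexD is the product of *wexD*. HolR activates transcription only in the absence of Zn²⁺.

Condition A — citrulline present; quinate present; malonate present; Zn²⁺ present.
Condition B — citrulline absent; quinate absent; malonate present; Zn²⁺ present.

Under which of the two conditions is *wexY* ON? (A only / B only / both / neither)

B only

Condition A:
Citrulline is present, so JovK is inactive.
Quinate is present, so JalL is inactive.
Malonate is present, so BexL is active.
No repressor is bound and BexL is active, so *wexD* is transcribed.
So WexD is produced and active.
Zn²⁺ is present, so HolR is inactive.
With repressor WexD bound, *cilP* is not transcribed.
So CilP is not produced.
No activator is available at the *wexY* promoter, so *wexY* is not transcribed.
→ *wexY* is OFF in A.
Condition B:
Citrulline is absent, so JovK is active.
Quinate is absent, so JalL is active.
Malonate is present, so BexL is active.
No repressor is bound and BexL is active, so *wexD* is transcribed.
So WexD is produced and active.
Zn²⁺ is present, so HolR is inactive.
With repressor WexD bound, *cilP* is not transcribed.
So CilP is not produced.
Activator JovK is present, so *wexY* is transcribed.
→ *wexY* is ON in B.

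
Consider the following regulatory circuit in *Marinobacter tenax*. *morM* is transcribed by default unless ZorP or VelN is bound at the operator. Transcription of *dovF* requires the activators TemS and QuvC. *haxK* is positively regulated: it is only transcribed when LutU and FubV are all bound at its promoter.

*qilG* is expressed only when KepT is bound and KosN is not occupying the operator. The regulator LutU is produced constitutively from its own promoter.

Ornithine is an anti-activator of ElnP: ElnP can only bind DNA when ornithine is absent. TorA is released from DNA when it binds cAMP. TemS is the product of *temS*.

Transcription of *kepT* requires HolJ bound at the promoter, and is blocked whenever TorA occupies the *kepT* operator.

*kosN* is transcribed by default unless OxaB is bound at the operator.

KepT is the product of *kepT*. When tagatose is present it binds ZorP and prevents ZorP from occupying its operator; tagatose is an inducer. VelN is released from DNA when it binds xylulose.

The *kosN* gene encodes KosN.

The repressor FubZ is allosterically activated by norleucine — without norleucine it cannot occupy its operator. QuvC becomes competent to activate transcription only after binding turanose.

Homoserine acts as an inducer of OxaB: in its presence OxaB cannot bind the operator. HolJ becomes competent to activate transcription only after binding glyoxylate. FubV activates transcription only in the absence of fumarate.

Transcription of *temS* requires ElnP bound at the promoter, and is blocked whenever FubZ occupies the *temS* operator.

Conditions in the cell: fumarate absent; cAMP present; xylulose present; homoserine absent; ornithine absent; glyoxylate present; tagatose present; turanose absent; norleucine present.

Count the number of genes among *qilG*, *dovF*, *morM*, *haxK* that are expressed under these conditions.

3

Homoserine is absent, so OxaB is active.
With repressor OxaB bound, *kosN* is not transcribed.
So KosN is not produced.
cAMP is present, so TorA is inactive.
Glyoxylate is present, so HolJ is active.
No repressor is bound and HolJ is active, so *kepT* is transcribed.
So KepT is produced and active.
No repressor is bound and KepT is active, so *qilG* is transcribed.
→ *qilG* is ON.
Ornithine is absent, so ElnP is active.
Norleucine is present, so FubZ is active.
With repressor FubZ bound, *temS* is not transcribed.
So TemS is not produced.
Turanose is absent, so QuvC is inactive.
Required activator TemS is absent, so *dovF* is not transcribed.
→ *dovF* is OFF.
Tagatose is present, so ZorP is inactive.
Xylulose is present, so VelN is inactive.
With no repressor bound, *morM* is transcribed.
→ *morM* is ON.
LutU is produced constitutively and is active.
Fumarate is absent, so FubV is active.
No repressor is bound and LutU and FubV are active, so *haxK* is transcribed.
→ *haxK* is ON.
3 of the 4 genes are transcribed.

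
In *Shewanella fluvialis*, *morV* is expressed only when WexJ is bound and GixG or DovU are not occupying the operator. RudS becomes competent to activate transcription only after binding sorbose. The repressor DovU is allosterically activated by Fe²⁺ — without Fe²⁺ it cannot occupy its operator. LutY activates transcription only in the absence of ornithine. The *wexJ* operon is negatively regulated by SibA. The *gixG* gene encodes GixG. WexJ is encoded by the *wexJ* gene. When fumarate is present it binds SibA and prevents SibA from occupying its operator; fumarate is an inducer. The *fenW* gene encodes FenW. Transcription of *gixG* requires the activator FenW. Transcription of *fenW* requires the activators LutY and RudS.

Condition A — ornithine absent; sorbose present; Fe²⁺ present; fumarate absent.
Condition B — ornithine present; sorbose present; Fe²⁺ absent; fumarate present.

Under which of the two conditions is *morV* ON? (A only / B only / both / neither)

Condition A:
Ornithine is absent, so LutY is active.
Sorbose is present, so RudS is active.
No repressor is bound and LutY and RudS are active, so *fenW* is transcribed.
So FenW is produced and active.
No repressor is bound and FenW is active, so *gixG* is transcribed.
So GixG is produced and active.
Fe²⁺ is present, so DovU is active.
Fumarate is absent, so SibA is active.
With repressor SibA bound, *wexJ* is not transcribed.
So WexJ is not produced.
With repressor GixG bound, *morV* is not transcribed.
→ *morV* is OFF in A.
Condition B:
Ornithine is present, so LutY is inactive.
Sorbose is present, so RudS is active.
Required activator LutY is absent, so *fenW* is not transcribed.
So FenW is not produced.
Required activator FenW is absent, so *gixG* is not transcribed.
So GixG is not produced.
Fe²⁺ is absent, so DovU is inactive.
Fumarate is present, so SibA is inactive.
With no repressor bound, *wexJ* is transcribed.
So WexJ is produced and active.
No repressor is bound and WexJ is active, so *morV* is transcribed.
→ *morV* is ON in B.

B only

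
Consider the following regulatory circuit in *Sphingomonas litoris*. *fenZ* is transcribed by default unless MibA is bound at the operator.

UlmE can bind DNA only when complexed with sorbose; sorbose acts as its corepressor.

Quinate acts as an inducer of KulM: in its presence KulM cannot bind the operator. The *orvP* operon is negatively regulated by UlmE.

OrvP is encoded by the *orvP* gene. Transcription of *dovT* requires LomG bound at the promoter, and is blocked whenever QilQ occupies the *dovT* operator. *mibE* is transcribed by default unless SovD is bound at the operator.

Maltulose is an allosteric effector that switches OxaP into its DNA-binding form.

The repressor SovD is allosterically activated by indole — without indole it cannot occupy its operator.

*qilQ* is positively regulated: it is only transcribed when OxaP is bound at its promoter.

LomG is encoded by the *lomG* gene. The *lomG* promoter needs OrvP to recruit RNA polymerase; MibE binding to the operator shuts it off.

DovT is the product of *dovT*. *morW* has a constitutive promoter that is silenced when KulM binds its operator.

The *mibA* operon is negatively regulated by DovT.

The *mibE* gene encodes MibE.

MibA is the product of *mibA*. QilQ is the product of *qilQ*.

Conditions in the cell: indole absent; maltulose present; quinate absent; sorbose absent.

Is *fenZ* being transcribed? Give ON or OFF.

OFF

Sorbose is absent, so UlmE is inactive.
With no repressor bound, *orvP* is transcribed.
So OrvP is produced and active.
Indole is absent, so SovD is inactive.
With no repressor bound, *mibE* is transcribed.
So MibE is produced and active.
With repressor MibE bound, *lomG* is not transcribed.
So LomG is not produced.
Maltulose is present, so OxaP is active.
No repressor is bound and OxaP is active, so *qilQ* is transcribed.
So QilQ is produced and active.
With repressor QilQ bound, *dovT* is not transcribed.
So DovT is not produced.
With no repressor bound, *mibA* is transcribed.
So MibA is produced and active.
With repressor MibA bound, *fenZ* is not transcribed.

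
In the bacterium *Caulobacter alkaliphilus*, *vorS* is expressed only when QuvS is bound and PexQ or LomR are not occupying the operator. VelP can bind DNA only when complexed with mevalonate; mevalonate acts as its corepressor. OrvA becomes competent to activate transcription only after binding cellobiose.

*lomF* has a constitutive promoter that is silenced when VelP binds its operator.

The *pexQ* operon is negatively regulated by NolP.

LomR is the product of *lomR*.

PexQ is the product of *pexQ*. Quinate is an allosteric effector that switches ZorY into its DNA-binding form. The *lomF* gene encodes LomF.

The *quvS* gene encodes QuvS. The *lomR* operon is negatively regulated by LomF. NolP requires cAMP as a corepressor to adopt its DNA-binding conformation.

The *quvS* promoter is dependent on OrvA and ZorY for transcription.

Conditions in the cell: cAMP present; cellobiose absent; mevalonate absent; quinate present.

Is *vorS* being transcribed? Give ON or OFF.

cAMP is present, so NolP is active.
With repressor NolP bound, *pexQ* is not transcribed.
So PexQ is not produced.
Mevalonate is absent, so VelP is inactive.
With no repressor bound, *lomF* is transcribed.
So LomF is produced and active.
With repressor LomF bound, *lomR* is not transcribed.
So LomR is not produced.
Cellobiose is absent, so OrvA is inactive.
Quinate is present, so ZorY is active.
Required activator OrvA is absent, so *quvS* is not transcribed.
So QuvS is not produced.
Required activator QuvS is absent, so *vorS* is not transcribed.

OFF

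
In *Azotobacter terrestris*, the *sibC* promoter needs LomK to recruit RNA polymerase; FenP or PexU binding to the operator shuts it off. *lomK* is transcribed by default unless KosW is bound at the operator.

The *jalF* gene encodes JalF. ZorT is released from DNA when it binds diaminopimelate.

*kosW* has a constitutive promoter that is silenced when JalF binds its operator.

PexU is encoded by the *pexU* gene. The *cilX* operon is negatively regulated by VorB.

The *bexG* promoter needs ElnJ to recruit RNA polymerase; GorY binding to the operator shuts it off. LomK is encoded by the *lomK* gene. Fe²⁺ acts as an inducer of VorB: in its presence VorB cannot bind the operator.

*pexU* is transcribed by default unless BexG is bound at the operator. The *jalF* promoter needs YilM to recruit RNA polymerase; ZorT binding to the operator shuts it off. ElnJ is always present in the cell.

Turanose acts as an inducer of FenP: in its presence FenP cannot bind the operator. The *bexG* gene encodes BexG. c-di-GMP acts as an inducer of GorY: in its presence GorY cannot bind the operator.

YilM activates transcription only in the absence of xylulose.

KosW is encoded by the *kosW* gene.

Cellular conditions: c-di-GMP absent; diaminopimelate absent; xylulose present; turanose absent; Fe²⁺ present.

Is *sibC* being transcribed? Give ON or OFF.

Diaminopimelate is absent, so ZorT is active.
Xylulose is present, so YilM is inactive.
With repressor ZorT bound, *jalF* is not transcribed.
So JalF is not produced.
With no repressor bound, *kosW* is transcribed.
So KosW is produced and active.
With repressor KosW bound, *lomK* is not transcribed.
So LomK is not produced.
Turanose is absent, so FenP is active.
ElnJ is produced constitutively and is active.
c-di-GMP is absent, so GorY is active.
With repressor GorY bound, *bexG* is not transcribed.
So BexG is not produced.
With no repressor bound, *pexU* is transcribed.
So PexU is produced and active.
With repressor FenP bound, *sibC* is not transcribed.

OFF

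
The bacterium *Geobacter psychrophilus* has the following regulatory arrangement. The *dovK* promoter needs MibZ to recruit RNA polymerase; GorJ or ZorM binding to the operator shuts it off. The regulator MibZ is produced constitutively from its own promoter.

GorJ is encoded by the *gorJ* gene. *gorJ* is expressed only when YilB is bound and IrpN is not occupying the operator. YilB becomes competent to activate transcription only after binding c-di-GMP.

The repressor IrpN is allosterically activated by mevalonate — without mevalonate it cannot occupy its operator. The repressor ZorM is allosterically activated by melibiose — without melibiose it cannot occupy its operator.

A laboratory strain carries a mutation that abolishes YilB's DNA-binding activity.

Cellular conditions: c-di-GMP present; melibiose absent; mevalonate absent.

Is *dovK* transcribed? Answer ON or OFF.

MibZ is produced constitutively and is active.
Mevalonate is absent, so IrpN is inactive.
YilB is non-functional in this strain, so it has no effect.
Required activator YilB is absent, so *gorJ* is not transcribed.
So GorJ is not produced.
Melibiose is absent, so ZorM is inactive.
No repressor is bound and MibZ is active, so *dovK* is transcribed.

ON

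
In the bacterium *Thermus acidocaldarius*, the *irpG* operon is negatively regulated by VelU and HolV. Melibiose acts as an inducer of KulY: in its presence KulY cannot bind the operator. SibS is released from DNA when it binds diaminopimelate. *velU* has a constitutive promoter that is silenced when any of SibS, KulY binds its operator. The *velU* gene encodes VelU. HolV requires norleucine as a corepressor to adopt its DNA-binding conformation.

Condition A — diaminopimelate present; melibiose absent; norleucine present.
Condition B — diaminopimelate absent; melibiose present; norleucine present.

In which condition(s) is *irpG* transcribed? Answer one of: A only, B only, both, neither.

neither

Condition A:
Diaminopimelate is present, so SibS is inactive.
Melibiose is absent, so KulY is active.
With repressor KulY bound, *velU* is not transcribed.
So VelU is not produced.
Norleucine is present, so HolV is active.
With repressor HolV bound, *irpG* is not transcribed.
→ *irpG* is OFF in A.
Condition B:
Diaminopimelate is absent, so SibS is active.
Melibiose is present, so KulY is inactive.
With repressor SibS bound, *velU* is not transcribed.
So VelU is not produced.
Norleucine is present, so HolV is active.
With repressor HolV bound, *irpG* is not transcribed.
→ *irpG* is OFF in B.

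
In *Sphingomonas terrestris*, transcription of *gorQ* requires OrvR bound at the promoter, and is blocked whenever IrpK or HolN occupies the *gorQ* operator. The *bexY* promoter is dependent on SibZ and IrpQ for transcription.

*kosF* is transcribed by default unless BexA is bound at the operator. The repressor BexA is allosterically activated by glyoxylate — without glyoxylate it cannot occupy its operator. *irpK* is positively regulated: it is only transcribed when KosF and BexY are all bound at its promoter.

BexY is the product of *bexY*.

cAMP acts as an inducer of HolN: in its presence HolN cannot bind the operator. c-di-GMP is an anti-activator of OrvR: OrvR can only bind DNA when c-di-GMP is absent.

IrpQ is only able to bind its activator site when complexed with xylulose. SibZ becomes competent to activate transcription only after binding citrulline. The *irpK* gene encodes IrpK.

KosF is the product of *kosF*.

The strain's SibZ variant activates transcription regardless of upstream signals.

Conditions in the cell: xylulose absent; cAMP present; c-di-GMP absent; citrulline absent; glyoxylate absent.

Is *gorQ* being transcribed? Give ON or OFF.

Glyoxylate is absent, so BexA is inactive.
With no repressor bound, *kosF* is transcribed.
So KosF is produced and active.
SibZ is constitutively active in this strain.
Xylulose is absent, so IrpQ is inactive.
Required activator IrpQ is absent, so *bexY* is not transcribed.
So BexY is not produced.
Required activator BexY is absent, so *irpK* is not transcribed.
So IrpK is not produced.
c-di-GMP is absent, so OrvR is active.
cAMP is present, so HolN is inactive.
No repressor is bound and OrvR is active, so *gorQ* is transcribed.

ON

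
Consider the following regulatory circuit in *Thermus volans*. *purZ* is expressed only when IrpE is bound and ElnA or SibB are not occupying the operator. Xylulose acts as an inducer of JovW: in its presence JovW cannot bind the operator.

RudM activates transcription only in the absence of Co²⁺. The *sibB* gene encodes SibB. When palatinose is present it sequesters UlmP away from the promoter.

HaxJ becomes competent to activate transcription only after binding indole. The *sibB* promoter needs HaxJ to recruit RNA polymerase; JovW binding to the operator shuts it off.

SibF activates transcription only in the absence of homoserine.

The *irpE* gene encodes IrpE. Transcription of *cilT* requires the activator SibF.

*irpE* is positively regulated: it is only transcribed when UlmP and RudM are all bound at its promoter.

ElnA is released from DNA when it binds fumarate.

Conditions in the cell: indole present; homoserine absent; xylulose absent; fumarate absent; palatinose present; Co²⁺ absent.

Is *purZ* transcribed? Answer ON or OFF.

Fumarate is absent, so ElnA is active.
Palatinose is present, so UlmP is inactive.
Co²⁺ is absent, so RudM is active.
Required activator UlmP is absent, so *irpE* is not transcribed.
So IrpE is not produced.
Indole is present, so HaxJ is active.
Xylulose is absent, so JovW is active.
With repressor JovW bound, *sibB* is not transcribed.
So SibB is not produced.
With repressor ElnA bound, *purZ* is not transcribed.

OFF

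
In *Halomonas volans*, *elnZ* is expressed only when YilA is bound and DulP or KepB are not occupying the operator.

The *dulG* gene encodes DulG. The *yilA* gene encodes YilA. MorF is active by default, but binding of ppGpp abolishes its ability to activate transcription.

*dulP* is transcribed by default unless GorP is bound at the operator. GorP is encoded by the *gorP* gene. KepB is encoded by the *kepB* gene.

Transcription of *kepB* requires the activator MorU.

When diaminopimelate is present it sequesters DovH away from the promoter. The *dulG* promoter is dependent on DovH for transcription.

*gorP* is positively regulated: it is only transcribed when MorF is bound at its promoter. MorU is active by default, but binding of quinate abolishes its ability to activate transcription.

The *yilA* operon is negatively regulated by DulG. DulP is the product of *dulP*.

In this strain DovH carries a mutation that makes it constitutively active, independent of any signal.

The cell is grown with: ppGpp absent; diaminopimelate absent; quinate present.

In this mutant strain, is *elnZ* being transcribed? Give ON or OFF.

ppGpp is absent, so MorF is active.
No repressor is bound and MorF is active, so *gorP* is transcribed.
So GorP is produced and active.
With repressor GorP bound, *dulP* is not transcribed.
So DulP is not produced.
Quinate is present, so MorU is inactive.
Required activator MorU is absent, so *kepB* is not transcribed.
So KepB is not produced.
DovH is constitutively active in this strain.
No repressor is bound and DovH is active, so *dulG* is transcribed.
So DulG is produced and active.
With repressor DulG bound, *yilA* is not transcribed.
So YilA is not produced.
Required activator YilA is absent, so *elnZ* is not transcribed.

OFF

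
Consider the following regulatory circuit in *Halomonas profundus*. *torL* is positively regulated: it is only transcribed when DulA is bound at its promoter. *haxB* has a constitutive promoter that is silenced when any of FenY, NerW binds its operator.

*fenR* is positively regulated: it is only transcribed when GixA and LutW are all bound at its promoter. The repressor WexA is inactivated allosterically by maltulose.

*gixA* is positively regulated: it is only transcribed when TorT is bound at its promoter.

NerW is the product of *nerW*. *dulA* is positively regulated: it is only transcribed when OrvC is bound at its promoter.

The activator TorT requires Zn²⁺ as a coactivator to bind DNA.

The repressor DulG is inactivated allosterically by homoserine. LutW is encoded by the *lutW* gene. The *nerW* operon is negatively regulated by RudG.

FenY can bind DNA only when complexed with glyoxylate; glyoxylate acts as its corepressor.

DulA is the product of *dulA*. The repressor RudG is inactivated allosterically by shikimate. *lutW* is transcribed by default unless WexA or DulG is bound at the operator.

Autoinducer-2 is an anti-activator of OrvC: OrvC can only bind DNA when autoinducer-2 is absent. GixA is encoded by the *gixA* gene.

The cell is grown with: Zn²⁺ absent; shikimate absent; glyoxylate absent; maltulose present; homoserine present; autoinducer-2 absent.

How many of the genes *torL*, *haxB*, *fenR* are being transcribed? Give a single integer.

2

Autoinducer-2 is absent, so OrvC is active.
No repressor is bound and OrvC is active, so *dulA* is transcribed.
So DulA is produced and active.
No repressor is bound and DulA is active, so *torL* is transcribed.
→ *torL* is ON.
Glyoxylate is absent, so FenY is inactive.
Shikimate is absent, so RudG is active.
With repressor RudG bound, *nerW* is not transcribed.
So NerW is not produced.
With no repressor bound, *haxB* is transcribed.
→ *haxB* is ON.
Zn²⁺ is absent, so TorT is inactive.
Required activator TorT is absent, so *gixA* is not transcribed.
So GixA is not produced.
Maltulose is present, so WexA is inactive.
Homoserine is present, so DulG is inactive.
With no repressor bound, *lutW* is transcribed.
So LutW is produced and active.
Required activator GixA is absent, so *fenR* is not transcribed.
→ *fenR* is OFF.
2 of the 3 genes are transcribed.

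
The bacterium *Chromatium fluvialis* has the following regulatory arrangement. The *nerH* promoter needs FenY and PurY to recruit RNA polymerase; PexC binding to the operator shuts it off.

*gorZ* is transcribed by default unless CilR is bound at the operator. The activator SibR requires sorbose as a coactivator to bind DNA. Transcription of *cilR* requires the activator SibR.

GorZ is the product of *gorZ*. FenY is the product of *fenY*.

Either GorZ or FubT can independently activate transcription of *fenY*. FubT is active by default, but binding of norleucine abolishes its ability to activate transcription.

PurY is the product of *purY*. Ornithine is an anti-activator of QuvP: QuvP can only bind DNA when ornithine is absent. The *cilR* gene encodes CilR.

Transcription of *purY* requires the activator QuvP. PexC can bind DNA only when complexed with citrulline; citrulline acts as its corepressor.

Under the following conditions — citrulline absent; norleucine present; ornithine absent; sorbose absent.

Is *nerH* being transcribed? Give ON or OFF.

Sorbose is absent, so SibR is inactive.
Required activator SibR is absent, so *cilR* is not transcribed.
So CilR is not produced.
With no repressor bound, *gorZ* is transcribed.
So GorZ is produced and active.
Norleucine is present, so FubT is inactive.
Activator GorZ is present, so *fenY* is transcribed.
So FenY is produced and active.
Ornithine is absent, so QuvP is active.
No repressor is bound and QuvP is active, so *purY* is transcribed.
So PurY is produced and active.
Citrulline is absent, so PexC is inactive.
No repressor is bound and FenY and PurY are active, so *nerH* is transcribed.

ON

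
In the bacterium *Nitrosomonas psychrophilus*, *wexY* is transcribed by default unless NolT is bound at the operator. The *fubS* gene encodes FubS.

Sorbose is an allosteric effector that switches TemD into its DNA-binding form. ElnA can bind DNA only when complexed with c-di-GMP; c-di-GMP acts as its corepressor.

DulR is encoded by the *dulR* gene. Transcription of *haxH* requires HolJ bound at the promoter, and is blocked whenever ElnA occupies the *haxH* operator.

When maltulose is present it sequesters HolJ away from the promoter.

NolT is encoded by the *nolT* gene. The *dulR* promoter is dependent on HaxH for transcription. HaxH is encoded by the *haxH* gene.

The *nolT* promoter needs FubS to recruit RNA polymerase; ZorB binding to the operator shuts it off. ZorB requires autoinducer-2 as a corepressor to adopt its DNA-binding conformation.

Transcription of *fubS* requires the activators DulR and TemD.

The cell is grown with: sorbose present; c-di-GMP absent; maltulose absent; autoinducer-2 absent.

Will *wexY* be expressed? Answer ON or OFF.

Maltulose is absent, so HolJ is active.
c-di-GMP is absent, so ElnA is inactive.
No repressor is bound and HolJ is active, so *haxH* is transcribed.
So HaxH is produced and active.
No repressor is bound and HaxH is active, so *dulR* is transcribed.
So DulR is produced and active.
Sorbose is present, so TemD is active.
No repressor is bound and DulR and TemD are active, so *fubS* is transcribed.
So FubS is produced and active.
Autoinducer-2 is absent, so ZorB is inactive.
No repressor is bound and FubS is active, so *nolT* is transcribed.
So NolT is produced and active.
With repressor NolT bound, *wexY* is not transcribed.

OFF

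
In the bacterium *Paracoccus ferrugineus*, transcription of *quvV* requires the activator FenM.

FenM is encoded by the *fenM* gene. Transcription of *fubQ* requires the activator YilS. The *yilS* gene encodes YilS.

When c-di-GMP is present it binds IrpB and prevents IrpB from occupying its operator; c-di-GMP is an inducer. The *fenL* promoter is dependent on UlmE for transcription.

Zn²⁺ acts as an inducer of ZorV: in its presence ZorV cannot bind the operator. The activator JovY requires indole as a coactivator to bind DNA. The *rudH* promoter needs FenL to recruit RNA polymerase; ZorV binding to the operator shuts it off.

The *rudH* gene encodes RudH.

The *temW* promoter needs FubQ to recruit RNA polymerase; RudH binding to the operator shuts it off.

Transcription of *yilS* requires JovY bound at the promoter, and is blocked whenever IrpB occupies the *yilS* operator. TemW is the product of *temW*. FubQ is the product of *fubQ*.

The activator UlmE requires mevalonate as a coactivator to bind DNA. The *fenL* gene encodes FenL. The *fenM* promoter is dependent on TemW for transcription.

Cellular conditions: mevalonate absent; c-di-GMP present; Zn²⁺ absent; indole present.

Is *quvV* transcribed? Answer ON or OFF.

ON

c-di-GMP is present, so IrpB is inactive.
Indole is present, so JovY is active.
No repressor is bound and JovY is active, so *yilS* is transcribed.
So YilS is produced and active.
No repressor is bound and YilS is active, so *fubQ* is transcribed.
So FubQ is produced and active.
Mevalonate is absent, so UlmE is inactive.
Required activator UlmE is absent, so *fenL* is not transcribed.
So FenL is not produced.
Zn²⁺ is absent, so ZorV is active.
With repressor ZorV bound, *rudH* is not transcribed.
So RudH is not produced.
No repressor is bound and FubQ is active, so *temW* is transcribed.
So TemW is produced and active.
No repressor is bound and TemW is active, so *fenM* is transcribed.
So FenM is produced and active.
No repressor is bound and FenM is active, so *quvV* is transcribed.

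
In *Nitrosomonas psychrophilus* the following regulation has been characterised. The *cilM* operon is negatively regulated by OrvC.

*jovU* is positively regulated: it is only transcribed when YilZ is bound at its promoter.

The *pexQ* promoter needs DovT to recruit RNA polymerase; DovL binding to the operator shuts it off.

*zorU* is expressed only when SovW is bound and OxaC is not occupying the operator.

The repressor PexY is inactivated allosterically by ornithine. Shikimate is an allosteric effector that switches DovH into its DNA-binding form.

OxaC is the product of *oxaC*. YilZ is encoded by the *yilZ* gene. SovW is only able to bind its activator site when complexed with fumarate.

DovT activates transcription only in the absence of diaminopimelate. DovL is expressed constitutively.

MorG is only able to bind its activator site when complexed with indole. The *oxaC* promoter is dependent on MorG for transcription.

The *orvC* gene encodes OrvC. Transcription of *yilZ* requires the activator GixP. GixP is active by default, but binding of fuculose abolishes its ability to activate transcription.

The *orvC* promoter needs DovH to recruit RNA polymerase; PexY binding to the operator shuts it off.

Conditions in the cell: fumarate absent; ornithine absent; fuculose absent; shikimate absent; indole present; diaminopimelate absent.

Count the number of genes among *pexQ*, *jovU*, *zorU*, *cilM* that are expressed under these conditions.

2

DovL is produced constitutively and is active.
Diaminopimelate is absent, so DovT is active.
With repressor DovL bound, *pexQ* is not transcribed.
→ *pexQ* is OFF.
Fuculose is absent, so GixP is active.
No repressor is bound and GixP is active, so *yilZ* is transcribed.
So YilZ is produced and active.
No repressor is bound and YilZ is active, so *jovU* is transcribed.
→ *jovU* is ON.
Fumarate is absent, so SovW is inactive.
Indole is present, so MorG is active.
No repressor is bound and MorG is active, so *oxaC* is transcribed.
So OxaC is produced and active.
With repressor OxaC bound, *zorU* is not transcribed.
→ *zorU* is OFF.
Shikimate is absent, so DovH is inactive.
Ornithine is absent, so PexY is active.
With repressor PexY bound, *orvC* is not transcribed.
So OrvC is not produced.
With no repressor bound, *cilM* is transcribed.
→ *cilM* is ON.
2 of the 4 genes are transcribed.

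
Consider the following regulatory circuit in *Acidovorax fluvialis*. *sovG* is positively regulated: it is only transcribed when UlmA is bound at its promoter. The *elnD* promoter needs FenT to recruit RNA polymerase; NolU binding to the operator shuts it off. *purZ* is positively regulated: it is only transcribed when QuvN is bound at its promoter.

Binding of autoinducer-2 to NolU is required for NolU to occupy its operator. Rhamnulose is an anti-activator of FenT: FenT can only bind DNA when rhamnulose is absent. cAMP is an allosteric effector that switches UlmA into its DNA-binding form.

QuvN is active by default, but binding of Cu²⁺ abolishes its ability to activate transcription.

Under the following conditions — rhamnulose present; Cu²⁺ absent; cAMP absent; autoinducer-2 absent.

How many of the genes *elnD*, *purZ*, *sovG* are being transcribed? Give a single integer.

1

Rhamnulose is present, so FenT is inactive.
Autoinducer-2 is absent, so NolU is inactive.
Required activator FenT is absent, so *elnD* is not transcribed.
→ *elnD* is OFF.
Cu²⁺ is absent, so QuvN is active.
No repressor is bound and QuvN is active, so *purZ* is transcribed.
→ *purZ* is ON.
cAMP is absent, so UlmA is inactive.
Required activator UlmA is absent, so *sovG* is not transcribed.
→ *sovG* is OFF.
1 of the 3 genes is transcribed.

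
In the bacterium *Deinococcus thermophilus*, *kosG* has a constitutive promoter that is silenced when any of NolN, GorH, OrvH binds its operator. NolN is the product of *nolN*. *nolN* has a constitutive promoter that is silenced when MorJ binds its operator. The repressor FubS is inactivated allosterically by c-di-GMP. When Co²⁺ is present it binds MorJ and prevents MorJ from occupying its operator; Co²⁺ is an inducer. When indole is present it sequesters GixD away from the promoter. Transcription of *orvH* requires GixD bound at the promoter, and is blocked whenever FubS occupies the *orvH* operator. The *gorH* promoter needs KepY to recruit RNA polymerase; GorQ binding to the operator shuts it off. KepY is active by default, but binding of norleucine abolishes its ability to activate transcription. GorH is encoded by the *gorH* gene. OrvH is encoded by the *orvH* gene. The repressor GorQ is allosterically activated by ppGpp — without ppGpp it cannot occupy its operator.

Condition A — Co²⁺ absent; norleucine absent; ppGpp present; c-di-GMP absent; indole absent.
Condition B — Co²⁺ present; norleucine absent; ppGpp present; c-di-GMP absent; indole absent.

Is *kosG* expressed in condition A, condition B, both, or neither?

A only

Condition A:
Co²⁺ is absent, so MorJ is active.
With repressor MorJ bound, *nolN* is not transcribed.
So NolN is not produced.
Norleucine is absent, so KepY is active.
ppGpp is present, so GorQ is active.
With repressor GorQ bound, *gorH* is not transcribed.
So GorH is not produced.
c-di-GMP is absent, so FubS is active.
Indole is absent, so GixD is active.
With repressor FubS bound, *orvH* is not transcribed.
So OrvH is not produced.
With no repressor bound, *kosG* is transcribed.
→ *kosG* is ON in A.
Condition B:
Co²⁺ is present, so MorJ is inactive.
With no repressor bound, *nolN* is transcribed.
So NolN is produced and active.
Norleucine is absent, so KepY is active.
ppGpp is present, so GorQ is active.
With repressor GorQ bound, *gorH* is not transcribed.
So GorH is not produced.
c-di-GMP is absent, so FubS is active.
Indole is absent, so GixD is active.
With repressor FubS bound, *orvH* is not transcribed.
So OrvH is not produced.
With repressor NolN bound, *kosG* is not transcribed.
→ *kosG* is OFF in B.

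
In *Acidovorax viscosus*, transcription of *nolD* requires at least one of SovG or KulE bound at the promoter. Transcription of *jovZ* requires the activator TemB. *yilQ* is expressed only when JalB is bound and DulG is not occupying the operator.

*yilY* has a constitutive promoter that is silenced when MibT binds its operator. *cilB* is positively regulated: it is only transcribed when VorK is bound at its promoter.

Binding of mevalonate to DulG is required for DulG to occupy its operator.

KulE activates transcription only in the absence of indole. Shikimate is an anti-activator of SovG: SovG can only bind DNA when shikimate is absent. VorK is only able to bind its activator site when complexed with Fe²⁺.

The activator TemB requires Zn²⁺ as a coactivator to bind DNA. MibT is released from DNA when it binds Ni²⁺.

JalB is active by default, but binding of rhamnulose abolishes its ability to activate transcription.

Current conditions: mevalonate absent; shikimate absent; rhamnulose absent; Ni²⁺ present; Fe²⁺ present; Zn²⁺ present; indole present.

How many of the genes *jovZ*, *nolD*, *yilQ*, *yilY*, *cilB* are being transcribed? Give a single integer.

5

Zn²⁺ is present, so TemB is active.
No repressor is bound and TemB is active, so *jovZ* is transcribed.
→ *jovZ* is ON.
Shikimate is absent, so SovG is active.
Indole is present, so KulE is inactive.
Activator SovG is present, so *nolD* is transcribed.
→ *nolD* is ON.
Rhamnulose is absent, so JalB is active.
Mevalonate is absent, so DulG is inactive.
No repressor is bound and JalB is active, so *yilQ* is transcribed.
→ *yilQ* is ON.
Ni²⁺ is present, so MibT is inactive.
With no repressor bound, *yilY* is transcribed.
→ *yilY* is ON.
Fe²⁺ is present, so VorK is active.
No repressor is bound and VorK is active, so *cilB* is transcribed.
→ *cilB* is ON.
5 of the 5 genes are transcribed.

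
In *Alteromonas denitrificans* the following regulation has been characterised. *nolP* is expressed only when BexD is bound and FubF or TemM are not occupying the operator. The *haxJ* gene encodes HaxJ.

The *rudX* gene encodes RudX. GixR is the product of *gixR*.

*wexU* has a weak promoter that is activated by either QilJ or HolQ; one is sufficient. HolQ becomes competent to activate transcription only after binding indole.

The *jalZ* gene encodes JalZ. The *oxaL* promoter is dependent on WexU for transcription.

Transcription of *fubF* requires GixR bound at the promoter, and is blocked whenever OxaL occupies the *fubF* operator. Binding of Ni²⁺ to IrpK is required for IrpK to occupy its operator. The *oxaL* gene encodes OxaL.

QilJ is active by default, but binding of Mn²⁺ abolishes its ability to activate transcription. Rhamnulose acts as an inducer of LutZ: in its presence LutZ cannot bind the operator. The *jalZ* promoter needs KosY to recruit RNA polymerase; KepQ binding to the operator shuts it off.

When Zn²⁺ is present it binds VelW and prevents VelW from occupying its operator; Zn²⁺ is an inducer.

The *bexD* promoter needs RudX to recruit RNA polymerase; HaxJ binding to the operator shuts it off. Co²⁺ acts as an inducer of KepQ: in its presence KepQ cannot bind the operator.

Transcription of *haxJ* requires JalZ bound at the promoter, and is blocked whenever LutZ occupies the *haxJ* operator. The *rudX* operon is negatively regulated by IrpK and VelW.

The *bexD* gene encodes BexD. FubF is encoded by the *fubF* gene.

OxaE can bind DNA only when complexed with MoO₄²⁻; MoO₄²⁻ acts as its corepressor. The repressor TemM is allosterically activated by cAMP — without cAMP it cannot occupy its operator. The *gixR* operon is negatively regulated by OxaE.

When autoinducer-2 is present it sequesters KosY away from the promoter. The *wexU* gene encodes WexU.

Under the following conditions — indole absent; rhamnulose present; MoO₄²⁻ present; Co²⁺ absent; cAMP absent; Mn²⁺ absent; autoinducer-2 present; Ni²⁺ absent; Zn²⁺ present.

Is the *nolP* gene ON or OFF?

ON

Co²⁺ is absent, so KepQ is active.
Autoinducer-2 is present, so KosY is inactive.
With repressor KepQ bound, *jalZ* is not transcribed.
So JalZ is not produced.
Rhamnulose is present, so LutZ is inactive.
Required activator JalZ is absent, so *haxJ* is not transcribed.
So HaxJ is not produced.
Ni²⁺ is absent, so IrpK is inactive.
Zn²⁺ is present, so VelW is inactive.
With no repressor bound, *rudX* is transcribed.
So RudX is produced and active.
No repressor is bound and RudX is active, so *bexD* is transcribed.
So BexD is produced and active.
Mn²⁺ is absent, so QilJ is active.
Indole is absent, so HolQ is inactive.
Activator QilJ is present, so *wexU* is transcribed.
So WexU is produced and active.
No repressor is bound and WexU is active, so *oxaL* is transcribed.
So OxaL is produced and active.
MoO₄²⁻ is present, so OxaE is active.
With repressor OxaE bound, *gixR* is not transcribed.
So GixR is not produced.
With repressor OxaL bound, *fubF* is not transcribed.
So FubF is not produced.
cAMP is absent, so TemM is inactive.
No repressor is bound and BexD is active, so *nolP* is transcribed.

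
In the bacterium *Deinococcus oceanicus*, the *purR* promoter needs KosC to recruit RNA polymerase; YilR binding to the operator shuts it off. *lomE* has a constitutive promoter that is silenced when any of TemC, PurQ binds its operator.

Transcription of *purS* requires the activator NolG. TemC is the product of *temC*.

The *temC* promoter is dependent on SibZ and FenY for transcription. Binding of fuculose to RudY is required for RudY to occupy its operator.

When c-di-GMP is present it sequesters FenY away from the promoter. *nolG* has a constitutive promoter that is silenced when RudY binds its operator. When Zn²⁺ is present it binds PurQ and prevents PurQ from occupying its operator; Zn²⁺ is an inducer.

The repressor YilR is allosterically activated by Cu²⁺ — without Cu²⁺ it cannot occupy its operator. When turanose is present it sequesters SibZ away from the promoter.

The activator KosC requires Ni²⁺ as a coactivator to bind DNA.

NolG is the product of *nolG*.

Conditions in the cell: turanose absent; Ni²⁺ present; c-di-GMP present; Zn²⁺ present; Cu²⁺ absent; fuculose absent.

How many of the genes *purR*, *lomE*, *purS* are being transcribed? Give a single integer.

3

Cu²⁺ is absent, so YilR is inactive.
Ni²⁺ is present, so KosC is active.
No repressor is bound and KosC is active, so *purR* is transcribed.
→ *purR* is ON.
Turanose is absent, so SibZ is active.
c-di-GMP is present, so FenY is inactive.
Required activator FenY is absent, so *temC* is not transcribed.
So TemC is not produced.
Zn²⁺ is present, so PurQ is inactive.
With no repressor bound, *lomE* is transcribed.
→ *lomE* is ON.
Fuculose is absent, so RudY is inactive.
With no repressor bound, *nolG* is transcribed.
So NolG is produced and active.
No repressor is bound and NolG is active, so *purS* is transcribed.
→ *purS* is ON.
3 of the 3 genes are transcribed.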